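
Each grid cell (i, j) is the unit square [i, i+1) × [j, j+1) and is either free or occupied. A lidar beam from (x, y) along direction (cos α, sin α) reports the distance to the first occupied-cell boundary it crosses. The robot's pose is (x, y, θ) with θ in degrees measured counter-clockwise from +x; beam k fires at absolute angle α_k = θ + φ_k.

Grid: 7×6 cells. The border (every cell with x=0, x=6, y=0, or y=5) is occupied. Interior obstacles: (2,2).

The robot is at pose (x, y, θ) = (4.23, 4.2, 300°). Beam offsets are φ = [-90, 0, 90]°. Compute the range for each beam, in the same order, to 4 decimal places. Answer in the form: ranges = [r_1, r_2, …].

ranges = [2.4000, 3.5400, 1.6000]

beam 1: φ=-90°, α=210°
  dir = (cos 210°, sin 210°) = (-0.8660, -0.5000); from cell (4,4)
  next x-line at t=0.2656, next y-line at t=0.4000; Δt_x=1.1547, Δt_y=2.0000
    x: enter (3,4) at t=0.2656
    y: enter (3,3) at t=0.4000
    x: enter (2,3) at t=1.4203
    y: enter (2,2) at t=2.4000 ← occupied
  → r_1 = 2.4000
beam 2: φ=0°, α=300°
  dir = (cos 300°, sin 300°) = (0.5000, -0.8660); from cell (4,4)
  next x-line at t=1.5400, next y-line at t=0.2309; Δt_x=2.0000, Δt_y=1.1547
    y: enter (4,3) at t=0.2309
    y: enter (4,2) at t=1.3856
    x: enter (5,2) at t=1.5400
    y: enter (5,1) at t=2.5403
    x: enter (6,1) at t=3.5400 ← occupied
  → r_2 = 3.5400
beam 3: φ=90°, α=30°
  dir = (cos 30°, sin 30°) = (0.8660, 0.5000); from cell (4,4)
  next x-line at t=0.8891, next y-line at t=1.6000; Δt_x=1.1547, Δt_y=2.0000
    x: enter (5,4) at t=0.8891
    y: enter (5,5) at t=1.6000 ← occupied
  → r_3 = 1.6000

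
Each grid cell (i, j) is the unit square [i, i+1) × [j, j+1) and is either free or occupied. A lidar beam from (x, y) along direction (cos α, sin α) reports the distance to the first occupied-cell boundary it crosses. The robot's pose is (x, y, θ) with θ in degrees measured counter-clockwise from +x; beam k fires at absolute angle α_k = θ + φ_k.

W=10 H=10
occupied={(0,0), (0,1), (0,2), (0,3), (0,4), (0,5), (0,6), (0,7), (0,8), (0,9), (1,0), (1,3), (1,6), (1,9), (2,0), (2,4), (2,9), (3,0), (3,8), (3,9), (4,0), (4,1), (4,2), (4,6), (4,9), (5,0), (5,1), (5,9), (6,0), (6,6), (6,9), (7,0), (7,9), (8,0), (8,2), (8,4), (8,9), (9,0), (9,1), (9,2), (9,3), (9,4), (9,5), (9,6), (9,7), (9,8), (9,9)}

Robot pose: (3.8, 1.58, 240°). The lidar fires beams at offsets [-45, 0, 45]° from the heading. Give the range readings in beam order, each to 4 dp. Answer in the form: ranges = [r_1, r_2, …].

beam 1: φ=-45°, α=195°
  cosα=-0.9659 sinα=-0.2588 | (3,1) | tMaxX 0.8282 tMaxY 2.2409 | tΔX 1.0353 tΔY 3.8637
    t=0.8282 [x] (2,1)
    t=1.8635 [x] (1,1)
    t=2.2409 [y] (1,0) — stop
  → r_1 = 2.2409
beam 2: φ=0°, α=240°
  cosα=-0.5000 sinα=-0.8660 | (3,1) | tMaxX 1.6000 tMaxY 0.6697 | tΔX 2.0000 tΔY 1.1547
    t=0.6697 [y] (3,0) — stop
  → r_2 = 0.6697
beam 3: φ=45°, α=285°
  cosα=0.2588 sinα=-0.9659 | (3,1) | tMaxX 0.7727 tMaxY 0.6005 | tΔX 3.8637 tΔY 1.0353
    t=0.6005 [y] (3,0) — stop
  → r_3 = 0.6005

ranges = [2.2409, 0.6697, 0.6005]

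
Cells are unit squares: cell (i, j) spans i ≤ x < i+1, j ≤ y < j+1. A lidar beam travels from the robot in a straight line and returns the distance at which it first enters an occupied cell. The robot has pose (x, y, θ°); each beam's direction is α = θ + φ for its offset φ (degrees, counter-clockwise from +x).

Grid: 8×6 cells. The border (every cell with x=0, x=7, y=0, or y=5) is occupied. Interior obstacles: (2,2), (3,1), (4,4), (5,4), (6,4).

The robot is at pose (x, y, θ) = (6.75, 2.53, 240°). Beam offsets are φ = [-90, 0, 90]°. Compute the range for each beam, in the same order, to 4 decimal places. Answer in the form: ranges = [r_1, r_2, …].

beam 1: φ=-90°, α=150°
  d=(-0.8660,0.5000)  start (6,2)  tX=0.8660 tY=0.9400  stride 1/|dx|=1.1547 1/|dy|=2.0000
    cross x-line → (5,2), t=0.8660
    cross y-line → (5,3), t=0.9400
    cross x-line → (4,3), t=2.0207
    cross y-line → (4,4), t=2.9400 (wall)
  → r_1 = 2.9400
beam 2: φ=0°, α=240°
  d=(-0.5000,-0.8660)  start (6,2)  tX=1.5000 tY=0.6120  stride 1/|dx|=2.0000 1/|dy|=1.1547
    cross y-line → (6,1), t=0.6120
    cross x-line → (5,1), t=1.5000
    cross y-line → (5,0), t=1.7667 (wall)
  → r_2 = 1.7667
beam 3: φ=90°, α=330°
  d=(0.8660,-0.5000)  start (6,2)  tX=0.2887 tY=1.0600  stride 1/|dx|=1.1547 1/|dy|=2.0000
    cross x-line → (7,2), t=0.2887 (wall)
  → r_3 = 0.2887

ranges = [2.9400, 1.7667, 0.2887]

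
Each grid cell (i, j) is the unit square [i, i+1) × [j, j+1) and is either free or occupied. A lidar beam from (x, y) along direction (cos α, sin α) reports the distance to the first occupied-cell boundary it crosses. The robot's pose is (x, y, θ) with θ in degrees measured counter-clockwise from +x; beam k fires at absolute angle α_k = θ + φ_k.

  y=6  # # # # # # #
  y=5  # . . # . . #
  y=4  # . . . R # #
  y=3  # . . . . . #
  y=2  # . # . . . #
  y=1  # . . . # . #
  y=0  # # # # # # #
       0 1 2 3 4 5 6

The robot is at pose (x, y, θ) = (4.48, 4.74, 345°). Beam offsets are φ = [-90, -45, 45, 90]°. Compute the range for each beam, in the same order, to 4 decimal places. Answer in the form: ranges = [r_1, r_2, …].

ranges = [3.8719, 3.0400, 1.7551, 1.3044]

beam 1: φ=-90°, α=255°
  dir = (cos 255°, sin 255°) = (-0.2588, -0.9659); from cell (4,4)
  next x-line at t=1.8546, next y-line at t=0.7661; Δt_x=3.8637, Δt_y=1.0353
    y: enter (4,3) at t=0.7661
    y: enter (4,2) at t=1.8014
    x: enter (3,2) at t=1.8546
    y: enter (3,1) at t=2.8367
    y: enter (3,0) at t=3.8719 ← occupied
  → r_1 = 3.8719
beam 2: φ=-45°, α=300°
  dir = (cos 300°, sin 300°) = (0.5000, -0.8660); from cell (4,4)
  next x-line at t=1.0400, next y-line at t=0.8545; Δt_x=2.0000, Δt_y=1.1547
    y: enter (4,3) at t=0.8545
    x: enter (5,3) at t=1.0400
    y: enter (5,2) at t=2.0092
    x: enter (6,2) at t=3.0400 ← occupied
  → r_2 = 3.0400
beam 3: φ=45°, α=30°
  dir = (cos 30°, sin 30°) = (0.8660, 0.5000); from cell (4,4)
  next x-line at t=0.6004, next y-line at t=0.5200; Δt_x=1.1547, Δt_y=2.0000
    y: enter (4,5) at t=0.5200
    x: enter (5,5) at t=0.6004
    x: enter (6,5) at t=1.7551 ← occupied
  → r_3 = 1.7551
beam 4: φ=90°, α=75°
  dir = (cos 75°, sin 75°) = (0.2588, 0.9659); from cell (4,4)
  next x-line at t=2.0091, next y-line at t=0.2692; Δt_x=3.8637, Δt_y=1.0353
    y: enter (4,5) at t=0.2692
    y: enter (4,6) at t=1.3044 ← occupied
  → r_4 = 1.3044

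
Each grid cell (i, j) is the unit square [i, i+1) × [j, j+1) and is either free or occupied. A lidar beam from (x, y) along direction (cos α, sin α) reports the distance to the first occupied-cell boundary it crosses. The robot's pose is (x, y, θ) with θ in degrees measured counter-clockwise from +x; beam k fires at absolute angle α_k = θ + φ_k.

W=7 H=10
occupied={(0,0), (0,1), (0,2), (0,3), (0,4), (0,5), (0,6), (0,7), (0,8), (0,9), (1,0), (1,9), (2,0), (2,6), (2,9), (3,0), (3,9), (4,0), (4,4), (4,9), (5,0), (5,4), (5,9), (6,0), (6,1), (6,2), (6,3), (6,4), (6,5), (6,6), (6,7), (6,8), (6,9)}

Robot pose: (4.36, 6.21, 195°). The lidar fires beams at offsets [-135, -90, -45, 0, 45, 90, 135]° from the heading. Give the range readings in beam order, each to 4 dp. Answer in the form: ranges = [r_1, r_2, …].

ranges = [3.2216, 2.8884, 1.5704, 3.4785, 6.0160, 1.2527, 1.8937]

beam 1: φ=-135°, α=60°
  dir = (cos 60°, sin 60°) = (0.5000, 0.8660); from cell (4,6)
  next x-line at t=1.2800, next y-line at t=0.9122; Δt_x=2.0000, Δt_y=1.1547
    y: enter (4,7) at t=0.9122
    x: enter (5,7) at t=1.2800
    y: enter (5,8) at t=2.0669
    y: enter (5,9) at t=3.2216 ← occupied
  → r_1 = 3.2216
beam 2: φ=-90°, α=105°
  dir = (cos 105°, sin 105°) = (-0.2588, 0.9659); from cell (4,6)
  next x-line at t=1.3909, next y-line at t=0.8179; Δt_x=3.8637, Δt_y=1.0353
    y: enter (4,7) at t=0.8179
    x: enter (3,7) at t=1.3909
    y: enter (3,8) at t=1.8531
    y: enter (3,9) at t=2.8884 ← occupied
  → r_2 = 2.8884
beam 3: φ=-45°, α=150°
  dir = (cos 150°, sin 150°) = (-0.8660, 0.5000); from cell (4,6)
  next x-line at t=0.4157, next y-line at t=1.5800; Δt_x=1.1547, Δt_y=2.0000
    x: enter (3,6) at t=0.4157
    x: enter (2,6) at t=1.5704 ← occupied
  → r_3 = 1.5704
beam 4: φ=0°, α=195°
  dir = (cos 195°, sin 195°) = (-0.9659, -0.2588); from cell (4,6)
  next x-line at t=0.3727, next y-line at t=0.8114; Δt_x=1.0353, Δt_y=3.8637
    x: enter (3,6) at t=0.3727
    y: enter (3,5) at t=0.8114
    x: enter (2,5) at t=1.4080
    x: enter (1,5) at t=2.4433
    x: enter (0,5) at t=3.4785 ← occupied
  → r_4 = 3.4785
beam 5: φ=45°, α=240°
  dir = (cos 240°, sin 240°) = (-0.5000, -0.8660); from cell (4,6)
  next x-line at t=0.7200, next y-line at t=0.2425; Δt_x=2.0000, Δt_y=1.1547
    y: enter (4,5) at t=0.2425
    x: enter (3,5) at t=0.7200
    y: enter (3,4) at t=1.3972
    y: enter (3,3) at t=2.5519
    x: enter (2,3) at t=2.7200
    y: enter (2,2) at t=3.7066
    x: enter (1,2) at t=4.7200
    y: enter (1,1) at t=4.8613
    y: enter (1,0) at t=6.0160 ← occupied
  → r_5 = 6.0160
beam 6: φ=90°, α=285°
  dir = (cos 285°, sin 285°) = (0.2588, -0.9659); from cell (4,6)
  next x-line at t=2.4728, next y-line at t=0.2174; Δt_x=3.8637, Δt_y=1.0353
    y: enter (4,5) at t=0.2174
    y: enter (4,4) at t=1.2527 ← occupied
  → r_6 = 1.2527
beam 7: φ=135°, α=330°
  dir = (cos 330°, sin 330°) = (0.8660, -0.5000); from cell (4,6)
  next x-line at t=0.7390, next y-line at t=0.4200; Δt_x=1.1547, Δt_y=2.0000
    y: enter (4,5) at t=0.4200
    x: enter (5,5) at t=0.7390
    x: enter (6,5) at t=1.8937 ← occupied
  → r_7 = 1.8937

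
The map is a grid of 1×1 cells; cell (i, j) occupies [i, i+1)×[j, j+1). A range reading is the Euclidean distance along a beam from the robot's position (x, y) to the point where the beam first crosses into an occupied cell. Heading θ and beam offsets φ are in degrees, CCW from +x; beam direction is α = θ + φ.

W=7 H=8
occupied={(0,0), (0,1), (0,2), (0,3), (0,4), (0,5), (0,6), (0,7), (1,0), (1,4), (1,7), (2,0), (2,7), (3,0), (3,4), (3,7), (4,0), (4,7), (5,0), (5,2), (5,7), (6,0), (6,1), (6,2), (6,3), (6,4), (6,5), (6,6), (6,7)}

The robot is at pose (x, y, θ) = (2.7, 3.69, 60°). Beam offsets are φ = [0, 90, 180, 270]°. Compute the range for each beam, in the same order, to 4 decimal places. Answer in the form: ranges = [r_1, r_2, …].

beam 1: φ=0°, α=60°
  cosα=0.5000 sinα=0.8660 | (2,3) | tMaxX 0.6000 tMaxY 0.3580 | tΔX 2.0000 tΔY 1.1547
    t=0.3580 [y] (2,4)
    t=0.6000 [x] (3,4) — stop
  → r_1 = 0.6000
beam 2: φ=90°, α=150°
  cosα=-0.8660 sinα=0.5000 | (2,3) | tMaxX 0.8083 tMaxY 0.6200 | tΔX 1.1547 tΔY 2.0000
    t=0.6200 [y] (2,4)
    t=0.8083 [x] (1,4) — stop
  → r_2 = 0.8083
beam 3: φ=180°, α=240°
  cosα=-0.5000 sinα=-0.8660 | (2,3) | tMaxX 1.4000 tMaxY 0.7967 | tΔX 2.0000 tΔY 1.1547
    t=0.7967 [y] (2,2)
    t=1.4000 [x] (1,2)
    t=1.9514 [y] (1,1)
    t=3.1061 [y] (1,0) — stop
  → r_3 = 3.1061
beam 4: φ=270°, α=330°
  cosα=0.8660 sinα=-0.5000 | (2,3) | tMaxX 0.3464 tMaxY 1.3800 | tΔX 1.1547 tΔY 2.0000
    t=0.3464 [x] (3,3)
    t=1.3800 [y] (3,2)
    t=1.5011 [x] (4,2)
    t=2.6558 [x] (5,2) — stop
  → r_4 = 2.6558

ranges = [0.6000, 0.8083, 3.1061, 2.6558]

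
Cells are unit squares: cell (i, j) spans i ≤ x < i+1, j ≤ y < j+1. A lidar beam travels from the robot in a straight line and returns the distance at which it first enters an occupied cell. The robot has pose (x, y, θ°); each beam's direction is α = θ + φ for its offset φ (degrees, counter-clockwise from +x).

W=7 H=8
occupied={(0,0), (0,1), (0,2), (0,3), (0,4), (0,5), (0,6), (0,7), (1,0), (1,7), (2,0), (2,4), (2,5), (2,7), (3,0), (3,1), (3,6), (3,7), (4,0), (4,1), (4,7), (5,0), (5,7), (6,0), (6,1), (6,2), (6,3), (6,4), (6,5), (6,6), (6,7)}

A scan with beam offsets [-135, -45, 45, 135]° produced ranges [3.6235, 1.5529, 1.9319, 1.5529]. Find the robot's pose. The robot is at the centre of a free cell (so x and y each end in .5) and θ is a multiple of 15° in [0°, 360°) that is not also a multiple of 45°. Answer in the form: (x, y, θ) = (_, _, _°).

Candidates: 25 free-cell centres × 16 headings = 400 poses. Raycast each; keep the one whose scan matches to 4 dp.
  (3.5, 3.5, 240°): beam 1 = 1.9319 ≠ 3.6235 ✗
  (3.5, 2.5, 75°): beam 1 = 0.5774 ≠ 3.6235 ✗
  (4.5, 2.5, 255°): beam 1 = 3.0000 ≠ 3.6235 ✗
  (2.5, 6.5, 300°): beam 1 = 1.5529 ≠ 3.6235 ✗
  …
  (4.5, 4.5, 60°): r_1=3.6235, r_2=1.5529, r_3=1.9319, r_4=1.5529 — all match ✓
Unique over the lattice → pose = (4.5, 4.5, 60°).

(x, y, θ) = (4.5, 4.5, 60°)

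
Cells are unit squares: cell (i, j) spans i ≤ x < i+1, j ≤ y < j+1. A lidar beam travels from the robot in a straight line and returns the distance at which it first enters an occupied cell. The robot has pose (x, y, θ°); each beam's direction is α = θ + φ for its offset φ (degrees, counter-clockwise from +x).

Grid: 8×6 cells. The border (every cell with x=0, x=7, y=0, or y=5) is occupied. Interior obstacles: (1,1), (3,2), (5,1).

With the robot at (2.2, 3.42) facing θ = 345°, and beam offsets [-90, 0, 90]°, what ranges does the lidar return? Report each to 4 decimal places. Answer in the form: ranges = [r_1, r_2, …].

ranges = [1.4701, 1.6228, 1.6357]

beam 1: φ=-90°, α=255°
  d=(-0.2588,-0.9659)  start (2,3)  tX=0.7727 tY=0.4348  stride 1/|dx|=3.8637 1/|dy|=1.0353
    cross y-line → (2,2), t=0.4348
    cross x-line → (1,2), t=0.7727
    cross y-line → (1,1), t=1.4701 (wall)
  → r_1 = 1.4701
beam 2: φ=0°, α=345°
  d=(0.9659,-0.2588)  start (2,3)  tX=0.8282 tY=1.6228  stride 1/|dx|=1.0353 1/|dy|=3.8637
    cross x-line → (3,3), t=0.8282
    cross y-line → (3,2), t=1.6228 (wall)
  → r_2 = 1.6228
beam 3: φ=90°, α=75°
  d=(0.2588,0.9659)  start (2,3)  tX=3.0910 tY=0.6005  stride 1/|dx|=3.8637 1/|dy|=1.0353
    cross y-line → (2,4), t=0.6005
    cross y-line → (2,5), t=1.6357 (wall)
  → r_3 = 1.6357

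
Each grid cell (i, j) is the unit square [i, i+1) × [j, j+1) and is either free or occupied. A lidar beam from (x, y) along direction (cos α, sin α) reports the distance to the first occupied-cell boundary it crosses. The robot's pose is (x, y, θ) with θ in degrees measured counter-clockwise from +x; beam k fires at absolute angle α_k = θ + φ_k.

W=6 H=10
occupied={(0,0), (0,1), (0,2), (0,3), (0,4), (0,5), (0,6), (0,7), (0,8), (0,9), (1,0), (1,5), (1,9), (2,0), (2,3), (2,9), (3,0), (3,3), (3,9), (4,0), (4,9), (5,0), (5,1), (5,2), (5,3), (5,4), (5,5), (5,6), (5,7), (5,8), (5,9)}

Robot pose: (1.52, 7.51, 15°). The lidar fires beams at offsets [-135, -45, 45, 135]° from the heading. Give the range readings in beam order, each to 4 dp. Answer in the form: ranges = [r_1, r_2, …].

beam 1: φ=-135°, α=240°
  cosα=-0.5000 sinα=-0.8660 | (1,7) | tMaxX 1.0400 tMaxY 0.5889 | tΔX 2.0000 tΔY 1.1547
    t=0.5889 [y] (1,6)
    t=1.0400 [x] (0,6) — stop
  → r_1 = 1.0400
beam 2: φ=-45°, α=330°
  cosα=0.8660 sinα=-0.5000 | (1,7) | tMaxX 0.5543 tMaxY 1.0200 | tΔX 1.1547 tΔY 2.0000
    t=0.5543 [x] (2,7)
    t=1.0200 [y] (2,6)
    t=1.7090 [x] (3,6)
    t=2.8637 [x] (4,6)
    t=3.0200 [y] (4,5)
    t=4.0184 [x] (5,5) — stop
  → r_2 = 4.0184
beam 3: φ=45°, α=60°
  cosα=0.5000 sinα=0.8660 | (1,7) | tMaxX 0.9600 tMaxY 0.5658 | tΔX 2.0000 tΔY 1.1547
    t=0.5658 [y] (1,8)
    t=0.9600 [x] (2,8)
    t=1.7205 [y] (2,9) — stop
  → r_3 = 1.7205
beam 4: φ=135°, α=150°
  cosα=-0.8660 sinα=0.5000 | (1,7) | tMaxX 0.6004 tMaxY 0.9800 | tΔX 1.1547 tΔY 2.0000
    t=0.6004 [x] (0,7) — stop
  → r_4 = 0.6004

ranges = [1.0400, 4.0184, 1.7205, 0.6004]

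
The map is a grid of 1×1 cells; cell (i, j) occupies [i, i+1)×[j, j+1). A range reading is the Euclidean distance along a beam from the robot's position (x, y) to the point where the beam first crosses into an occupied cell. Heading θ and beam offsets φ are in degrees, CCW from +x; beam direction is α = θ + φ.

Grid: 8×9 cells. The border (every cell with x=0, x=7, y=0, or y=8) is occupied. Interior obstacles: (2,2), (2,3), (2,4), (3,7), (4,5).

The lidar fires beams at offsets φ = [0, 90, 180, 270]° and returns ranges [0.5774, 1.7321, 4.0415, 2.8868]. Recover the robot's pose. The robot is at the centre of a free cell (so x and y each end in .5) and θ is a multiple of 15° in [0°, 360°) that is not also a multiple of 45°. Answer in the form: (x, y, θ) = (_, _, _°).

(x, y, θ) = (4.5, 4.5, 120°)

Candidates: 37 free-cell centres × 16 headings = 592 poses. Raycast each; keep the one whose scan matches to 4 dp.
  (4.5, 7.5, 240°): beam 1 = 3.0000 ≠ 0.5774 ✗
  (5.5, 3.5, 240°): beam 1 = 2.8868 ≠ 0.5774 ✗
  (2.5, 5.5, 210°): beam 1 = 1.7321 ≠ 0.5774 ✗
  (1.5, 3.5, 15°): beam 1 = 0.5176 ≠ 0.5774 ✗
  (2.5, 7.5, 150°): beam 1 = 1.0000 ≠ 0.5774 ✗
  …
  (4.5, 4.5, 120°): r_1=0.5774, r_2=1.7321, r_3=4.0415, r_4=2.8868 — all match ✓
Only this pose fits every beam.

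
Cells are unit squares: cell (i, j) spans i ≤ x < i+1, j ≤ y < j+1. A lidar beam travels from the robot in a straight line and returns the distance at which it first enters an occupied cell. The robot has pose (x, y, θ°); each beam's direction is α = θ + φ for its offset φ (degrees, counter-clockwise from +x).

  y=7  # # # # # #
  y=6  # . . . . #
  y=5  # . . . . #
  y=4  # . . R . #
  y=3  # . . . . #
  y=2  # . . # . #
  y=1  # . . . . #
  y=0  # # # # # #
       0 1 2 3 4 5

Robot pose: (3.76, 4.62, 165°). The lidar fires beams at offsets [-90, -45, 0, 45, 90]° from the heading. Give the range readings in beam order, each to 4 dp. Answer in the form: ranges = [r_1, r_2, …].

ranges = [2.4640, 2.7482, 2.8574, 3.1870, 1.6771]

beam 1: φ=-90°, α=75°
  direction (0.2588, 0.9659); cell (3,4); t to first gridline: x 0.9273, y 0.3934 (then +3.8637 / +1.0353)
    (3,5) via y @ 0.3934
    (4,5) via x @ 0.9273
    (4,6) via y @ 1.4287
    (4,7) via y @ 2.4640  # hit
  → r_1 = 2.4640
beam 2: φ=-45°, α=120°
  direction (-0.5000, 0.8660); cell (3,4); t to first gridline: x 1.5200, y 0.4388 (then +2.0000 / +1.1547)
    (3,5) via y @ 0.4388
    (2,5) via x @ 1.5200
    (2,6) via y @ 1.5935
    (2,7) via y @ 2.7482  # hit
  → r_2 = 2.7482
beam 3: φ=0°, α=165°
  direction (-0.9659, 0.2588); cell (3,4); t to first gridline: x 0.7868, y 1.4682 (then +1.0353 / +3.8637)
    (2,4) via x @ 0.7868
    (2,5) via y @ 1.4682
    (1,5) via x @ 1.8221
    (0,5) via x @ 2.8574  # hit
  → r_3 = 2.8574
beam 4: φ=45°, α=210°
  direction (-0.8660, -0.5000); cell (3,4); t to first gridline: x 0.8776, y 1.2400 (then +1.1547 / +2.0000)
    (2,4) via x @ 0.8776
    (2,3) via y @ 1.2400
    (1,3) via x @ 2.0323
    (0,3) via x @ 3.1870  # hit
  → r_4 = 3.1870
beam 5: φ=90°, α=255°
  direction (-0.2588, -0.9659); cell (3,4); t to first gridline: x 2.9364, y 0.6419 (then +3.8637 / +1.0353)
    (3,3) via y @ 0.6419
    (3,2) via y @ 1.6771  # hit
  → r_5 = 1.6771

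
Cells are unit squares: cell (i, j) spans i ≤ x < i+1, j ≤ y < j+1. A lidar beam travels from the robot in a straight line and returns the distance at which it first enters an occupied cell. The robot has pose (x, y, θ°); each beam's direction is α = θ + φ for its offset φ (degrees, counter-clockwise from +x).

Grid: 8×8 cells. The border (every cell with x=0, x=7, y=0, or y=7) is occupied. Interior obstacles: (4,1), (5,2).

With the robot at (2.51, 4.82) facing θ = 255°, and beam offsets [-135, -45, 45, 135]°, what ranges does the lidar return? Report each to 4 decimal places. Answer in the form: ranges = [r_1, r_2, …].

beam 1: φ=-135°, α=120°
  d=(-0.5000,0.8660)  start (2,4)  tX=1.0200 tY=0.2078  stride 1/|dx|=2.0000 1/|dy|=1.1547
    cross y-line → (2,5), t=0.2078
    cross x-line → (1,5), t=1.0200
    cross y-line → (1,6), t=1.3625
    cross y-line → (1,7), t=2.5172 (wall)
  → r_1 = 2.5172
beam 2: φ=-45°, α=210°
  d=(-0.8660,-0.5000)  start (2,4)  tX=0.5889 tY=1.6400  stride 1/|dx|=1.1547 1/|dy|=2.0000
    cross x-line → (1,4), t=0.5889
    cross y-line → (1,3), t=1.6400
    cross x-line → (0,3), t=1.7436 (wall)
  → r_2 = 1.7436
beam 3: φ=45°, α=300°
  d=(0.5000,-0.8660)  start (2,4)  tX=0.9800 tY=0.9469  stride 1/|dx|=2.0000 1/|dy|=1.1547
    cross y-line → (2,3), t=0.9469
    cross x-line → (3,3), t=0.9800
    cross y-line → (3,2), t=2.1016
    cross x-line → (4,2), t=2.9800
    cross y-line → (4,1), t=3.2563 (wall)
  → r_3 = 3.2563
beam 4: φ=135°, α=30°
  d=(0.8660,0.5000)  start (2,4)  tX=0.5658 tY=0.3600  stride 1/|dx|=1.1547 1/|dy|=2.0000
    cross y-line → (2,5), t=0.3600
    cross x-line → (3,5), t=0.5658
    cross x-line → (4,5), t=1.7205
    cross y-line → (4,6), t=2.3600
    cross x-line → (5,6), t=2.8752
    cross x-line → (6,6), t=4.0299
    cross y-line → (6,7), t=4.3600 (wall)
  → r_4 = 4.3600

ranges = [2.5172, 1.7436, 3.2563, 4.3600]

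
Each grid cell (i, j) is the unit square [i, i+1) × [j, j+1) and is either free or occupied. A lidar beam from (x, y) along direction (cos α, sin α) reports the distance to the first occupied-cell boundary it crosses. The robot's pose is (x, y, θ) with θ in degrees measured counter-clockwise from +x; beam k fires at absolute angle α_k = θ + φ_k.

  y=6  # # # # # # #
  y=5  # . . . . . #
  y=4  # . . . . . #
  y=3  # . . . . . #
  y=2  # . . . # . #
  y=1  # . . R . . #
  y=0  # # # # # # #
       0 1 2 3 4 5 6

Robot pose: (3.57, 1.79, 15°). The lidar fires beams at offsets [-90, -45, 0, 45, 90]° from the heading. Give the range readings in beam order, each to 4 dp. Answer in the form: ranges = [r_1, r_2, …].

ranges = [0.8179, 1.5800, 0.8114, 0.8600, 4.3585]

beam 1: φ=-90°, α=285°
  direction (0.2588, -0.9659); cell (3,1); t to first gridline: x 1.6614, y 0.8179 (then +3.8637 / +1.0353)
    (3,0) via y @ 0.8179  # hit
  → r_1 = 0.8179
beam 2: φ=-45°, α=330°
  direction (0.8660, -0.5000); cell (3,1); t to first gridline: x 0.4965, y 1.5800 (then +1.1547 / +2.0000)
    (4,1) via x @ 0.4965
    (4,0) via y @ 1.5800  # hit
  → r_2 = 1.5800
beam 3: φ=0°, α=15°
  direction (0.9659, 0.2588); cell (3,1); t to first gridline: x 0.4452, y 0.8114 (then +1.0353 / +3.8637)
    (4,1) via x @ 0.4452
    (4,2) via y @ 0.8114  # hit
  → r_3 = 0.8114
beam 4: φ=45°, α=60°
  direction (0.5000, 0.8660); cell (3,1); t to first gridline: x 0.8600, y 0.2425 (then +2.0000 / +1.1547)
    (3,2) via y @ 0.2425
    (4,2) via x @ 0.8600  # hit
  → r_4 = 0.8600
beam 5: φ=90°, α=105°
  direction (-0.2588, 0.9659); cell (3,1); t to first gridline: x 2.2023, y 0.2174 (then +3.8637 / +1.0353)
    (3,2) via y @ 0.2174
    (3,3) via y @ 1.2527
    (2,3) via x @ 2.2023
    (2,4) via y @ 2.2880
    (2,5) via y @ 3.3232
    (2,6) via y @ 4.3585  # hit
  → r_5 = 4.3585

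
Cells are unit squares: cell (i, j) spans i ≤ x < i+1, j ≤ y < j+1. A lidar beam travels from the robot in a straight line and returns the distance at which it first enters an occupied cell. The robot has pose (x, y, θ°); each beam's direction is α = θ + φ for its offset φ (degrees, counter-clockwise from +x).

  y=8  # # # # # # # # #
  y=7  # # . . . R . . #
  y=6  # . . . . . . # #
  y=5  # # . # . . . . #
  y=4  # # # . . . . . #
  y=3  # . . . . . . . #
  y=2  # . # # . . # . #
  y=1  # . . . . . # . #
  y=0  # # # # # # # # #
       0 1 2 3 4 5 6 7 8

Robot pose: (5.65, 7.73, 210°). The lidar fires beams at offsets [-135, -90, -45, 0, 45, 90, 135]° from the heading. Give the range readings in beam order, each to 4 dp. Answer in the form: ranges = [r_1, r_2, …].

beam 1: φ=-135°, α=75°
  dir = (cos 75°, sin 75°) = (0.2588, 0.9659); from cell (5,7)
  next x-line at t=1.3523, next y-line at t=0.2795; Δt_x=3.8637, Δt_y=1.0353
    y: enter (5,8) at t=0.2795 ← occupied
  → r_1 = 0.2795
beam 2: φ=-90°, α=120°
  dir = (cos 120°, sin 120°) = (-0.5000, 0.8660); from cell (5,7)
  next x-line at t=1.3000, next y-line at t=0.3118; Δt_x=2.0000, Δt_y=1.1547
    y: enter (5,8) at t=0.3118 ← occupied
  → r_2 = 0.3118
beam 3: φ=-45°, α=165°
  dir = (cos 165°, sin 165°) = (-0.9659, 0.2588); from cell (5,7)
  next x-line at t=0.6729, next y-line at t=1.0432; Δt_x=1.0353, Δt_y=3.8637
    x: enter (4,7) at t=0.6729
    y: enter (4,8) at t=1.0432 ← occupied
  → r_3 = 1.0432
beam 4: φ=0°, α=210°
  dir = (cos 210°, sin 210°) = (-0.8660, -0.5000); from cell (5,7)
  next x-line at t=0.7506, next y-line at t=1.4600; Δt_x=1.1547, Δt_y=2.0000
    x: enter (4,7) at t=0.7506
    y: enter (4,6) at t=1.4600
    x: enter (3,6) at t=1.9053
    x: enter (2,6) at t=3.0600
    y: enter (2,5) at t=3.4600
    x: enter (1,5) at t=4.2147 ← occupied
  → r_4 = 4.2147
beam 5: φ=45°, α=255°
  dir = (cos 255°, sin 255°) = (-0.2588, -0.9659); from cell (5,7)
  next x-line at t=2.5114, next y-line at t=0.7558; Δt_x=3.8637, Δt_y=1.0353
    y: enter (5,6) at t=0.7558
    y: enter (5,5) at t=1.7910
    x: enter (4,5) at t=2.5114
    y: enter (4,4) at t=2.8263
    y: enter (4,3) at t=3.8616
    y: enter (4,2) at t=4.8969
    y: enter (4,1) at t=5.9321
    x: enter (3,1) at t=6.3751
    y: enter (3,0) at t=6.9674 ← occupied
  → r_5 = 6.9674
beam 6: φ=90°, α=300°
  dir = (cos 300°, sin 300°) = (0.5000, -0.8660); from cell (5,7)
  next x-line at t=0.7000, next y-line at t=0.8429; Δt_x=2.0000, Δt_y=1.1547
    x: enter (6,7) at t=0.7000
    y: enter (6,6) at t=0.8429
    y: enter (6,5) at t=1.9976
    x: enter (7,5) at t=2.7000
    y: enter (7,4) at t=3.1523
    y: enter (7,3) at t=4.3070
    x: enter (8,3) at t=4.7000 ← occupied
  → r_6 = 4.7000
beam 7: φ=135°, α=345°
  dir = (cos 345°, sin 345°) = (0.9659, -0.2588); from cell (5,7)
  next x-line at t=0.3623, next y-line at t=2.8205; Δt_x=1.0353, Δt_y=3.8637
    x: enter (6,7) at t=0.3623
    x: enter (7,7) at t=1.3976
    x: enter (8,7) at t=2.4329 ← occupied
  → r_7 = 2.4329

ranges = [0.2795, 0.3118, 1.0432, 4.2147, 6.9674, 4.7000, 2.4329]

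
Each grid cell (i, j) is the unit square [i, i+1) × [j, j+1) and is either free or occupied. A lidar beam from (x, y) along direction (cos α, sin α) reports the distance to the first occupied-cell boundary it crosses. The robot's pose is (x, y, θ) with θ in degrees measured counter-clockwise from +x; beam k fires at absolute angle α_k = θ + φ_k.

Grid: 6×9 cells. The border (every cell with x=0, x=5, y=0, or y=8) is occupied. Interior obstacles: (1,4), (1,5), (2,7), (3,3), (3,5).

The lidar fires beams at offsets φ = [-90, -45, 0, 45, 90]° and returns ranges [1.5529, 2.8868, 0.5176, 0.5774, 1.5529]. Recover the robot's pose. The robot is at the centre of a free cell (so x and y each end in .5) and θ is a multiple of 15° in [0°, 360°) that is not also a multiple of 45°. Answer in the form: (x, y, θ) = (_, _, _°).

(x, y, θ) = (3.5, 4.5, 255°)

Enumerate (i+0.5, j+0.5, θ) over the 23 free cells and 16 admissible headings. For each, cast all 5 beams and compare to the given ranges.
  (2.5, 3.5, 165°): beam 1 = 1.9319 ≠ 1.5529 ✗
  (1.5, 3.5, 285°): beam 1 = 0.5176 ≠ 1.5529 ✗
  (4.5, 1.5, 150°): beam 1 = 1.0000 ≠ 1.5529 ✗
  …
  (3.5, 4.5, 255°): r_1=1.5529, r_2=2.8868, r_3=0.5176, r_4=0.5774, r_5=1.5529 — all match ✓
Only this pose fits every beam.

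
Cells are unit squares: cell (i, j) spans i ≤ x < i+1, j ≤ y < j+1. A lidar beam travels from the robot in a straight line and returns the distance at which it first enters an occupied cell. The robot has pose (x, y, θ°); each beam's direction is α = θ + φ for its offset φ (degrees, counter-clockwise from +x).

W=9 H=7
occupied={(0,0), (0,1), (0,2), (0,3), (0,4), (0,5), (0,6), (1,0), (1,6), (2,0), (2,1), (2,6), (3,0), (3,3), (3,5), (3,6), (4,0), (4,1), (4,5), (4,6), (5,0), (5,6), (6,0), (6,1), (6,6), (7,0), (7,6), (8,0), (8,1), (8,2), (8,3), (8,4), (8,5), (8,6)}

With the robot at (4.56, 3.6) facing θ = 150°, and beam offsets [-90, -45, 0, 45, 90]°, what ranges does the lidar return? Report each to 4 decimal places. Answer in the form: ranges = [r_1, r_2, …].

beam 1: φ=-90°, α=60°
  dir = (cos 60°, sin 60°) = (0.5000, 0.8660); from cell (4,3)
  next x-line at t=0.8800, next y-line at t=0.4619; Δt_x=2.0000, Δt_y=1.1547
    y: enter (4,4) at t=0.4619
    x: enter (5,4) at t=0.8800
    y: enter (5,5) at t=1.6166
    y: enter (5,6) at t=2.7713 ← occupied
  → r_1 = 2.7713
beam 2: φ=-45°, α=105°
  dir = (cos 105°, sin 105°) = (-0.2588, 0.9659); from cell (4,3)
  next x-line at t=2.1637, next y-line at t=0.4141; Δt_x=3.8637, Δt_y=1.0353
    y: enter (4,4) at t=0.4141
    y: enter (4,5) at t=1.4494 ← occupied
  → r_2 = 1.4494
beam 3: φ=0°, α=150°
  dir = (cos 150°, sin 150°) = (-0.8660, 0.5000); from cell (4,3)
  next x-line at t=0.6466, next y-line at t=0.8000; Δt_x=1.1547, Δt_y=2.0000
    x: enter (3,3) at t=0.6466 ← occupied
  → r_3 = 0.6466
beam 4: φ=45°, α=195°
  dir = (cos 195°, sin 195°) = (-0.9659, -0.2588); from cell (4,3)
  next x-line at t=0.5798, next y-line at t=2.3182; Δt_x=1.0353, Δt_y=3.8637
    x: enter (3,3) at t=0.5798 ← occupied
  → r_4 = 0.5798
beam 5: φ=90°, α=240°
  dir = (cos 240°, sin 240°) = (-0.5000, -0.8660); from cell (4,3)
  next x-line at t=1.1200, next y-line at t=0.6928; Δt_x=2.0000, Δt_y=1.1547
    y: enter (4,2) at t=0.6928
    x: enter (3,2) at t=1.1200
    y: enter (3,1) at t=1.8475
    y: enter (3,0) at t=3.0022 ← occupied
  → r_5 = 3.0022

ranges = [2.7713, 1.4494, 0.6466, 0.5798, 3.0022]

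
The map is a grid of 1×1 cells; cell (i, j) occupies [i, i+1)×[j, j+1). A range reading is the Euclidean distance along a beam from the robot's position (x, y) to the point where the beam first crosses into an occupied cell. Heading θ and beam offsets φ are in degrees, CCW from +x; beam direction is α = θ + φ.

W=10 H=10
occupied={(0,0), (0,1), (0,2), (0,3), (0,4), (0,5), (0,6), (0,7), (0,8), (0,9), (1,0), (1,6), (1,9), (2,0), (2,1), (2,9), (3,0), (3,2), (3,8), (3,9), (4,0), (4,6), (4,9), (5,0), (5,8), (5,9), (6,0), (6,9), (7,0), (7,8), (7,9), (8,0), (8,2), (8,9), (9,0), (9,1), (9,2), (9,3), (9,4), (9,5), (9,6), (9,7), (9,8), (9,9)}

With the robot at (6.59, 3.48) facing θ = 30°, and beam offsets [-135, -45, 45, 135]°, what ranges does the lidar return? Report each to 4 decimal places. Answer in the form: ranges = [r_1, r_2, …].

ranges = [2.5675, 1.8546, 4.6794, 5.7872]

beam 1: φ=-135°, α=255°
  direction (-0.2588, -0.9659); cell (6,3); t to first gridline: x 2.2796, y 0.4969 (then +3.8637 / +1.0353)
    (6,2) via y @ 0.4969
    (6,1) via y @ 1.5322
    (5,1) via x @ 2.2796
    (5,0) via y @ 2.5675  # hit
  → r_1 = 2.5675
beam 2: φ=-45°, α=345°
  direction (0.9659, -0.2588); cell (6,3); t to first gridline: x 0.4245, y 1.8546 (then +1.0353 / +3.8637)
    (7,3) via x @ 0.4245
    (8,3) via x @ 1.4597
    (8,2) via y @ 1.8546  # hit
  → r_2 = 1.8546
beam 3: φ=45°, α=75°
  direction (0.2588, 0.9659); cell (6,3); t to first gridline: x 1.5841, y 0.5383 (then +3.8637 / +1.0353)
    (6,4) via y @ 0.5383
    (6,5) via y @ 1.5736
    (7,5) via x @ 1.5841
    (7,6) via y @ 2.6089
    (7,7) via y @ 3.6442
    (7,8) via y @ 4.6794  # hit
  → r_3 = 4.6794
beam 4: φ=135°, α=165°
  direction (-0.9659, 0.2588); cell (6,3); t to first gridline: x 0.6108, y 2.0091 (then +1.0353 / +3.8637)
    (5,3) via x @ 0.6108
    (4,3) via x @ 1.6461
    (4,4) via y @ 2.0091
    (3,4) via x @ 2.6814
    (2,4) via x @ 3.7166
    (1,4) via x @ 4.7519
    (0,4) via x @ 5.7872  # hit
  → r_4 = 5.7872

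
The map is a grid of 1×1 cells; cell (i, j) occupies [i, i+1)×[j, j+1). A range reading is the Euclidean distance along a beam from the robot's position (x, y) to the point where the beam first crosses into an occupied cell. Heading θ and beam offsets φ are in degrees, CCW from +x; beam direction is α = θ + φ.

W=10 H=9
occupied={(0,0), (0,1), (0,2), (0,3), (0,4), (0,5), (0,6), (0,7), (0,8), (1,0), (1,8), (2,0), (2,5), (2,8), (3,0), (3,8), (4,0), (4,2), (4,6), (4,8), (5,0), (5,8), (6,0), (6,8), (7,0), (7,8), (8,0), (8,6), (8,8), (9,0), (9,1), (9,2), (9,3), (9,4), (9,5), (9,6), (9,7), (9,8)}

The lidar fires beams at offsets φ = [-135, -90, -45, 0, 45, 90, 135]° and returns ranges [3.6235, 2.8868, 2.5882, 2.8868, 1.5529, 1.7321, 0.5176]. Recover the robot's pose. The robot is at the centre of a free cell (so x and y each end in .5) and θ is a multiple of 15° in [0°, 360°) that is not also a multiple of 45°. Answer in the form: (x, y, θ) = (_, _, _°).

(x, y, θ) = (3.5, 2.5, 210°)

Enumerate (i+0.5, j+0.5, θ) over the 52 free cells and 16 admissible headings. For each, cast all 7 beams and compare to the given ranges.
  (2.5, 3.5, 255°): beam 1 = 3.0000 ≠ 3.6235 ✗
  (7.5, 3.5, 195°): beam 1 = 2.8868 ≠ 3.6235 ✗
  (5.5, 2.5, 210°): beam 1 = 5.6940 ≠ 3.6235 ✗
  (1.5, 1.5, 105°): beam 1 = 1.0000 ≠ 3.6235 ✗
  …
  (3.5, 2.5, 210°): r_1=3.6235, r_2=2.8868, r_3=2.5882, r_4=2.8868, r_5=1.5529, r_6=1.7321, r_7=0.5176 — all match ✓
Unique over the lattice → pose = (3.5, 2.5, 210°).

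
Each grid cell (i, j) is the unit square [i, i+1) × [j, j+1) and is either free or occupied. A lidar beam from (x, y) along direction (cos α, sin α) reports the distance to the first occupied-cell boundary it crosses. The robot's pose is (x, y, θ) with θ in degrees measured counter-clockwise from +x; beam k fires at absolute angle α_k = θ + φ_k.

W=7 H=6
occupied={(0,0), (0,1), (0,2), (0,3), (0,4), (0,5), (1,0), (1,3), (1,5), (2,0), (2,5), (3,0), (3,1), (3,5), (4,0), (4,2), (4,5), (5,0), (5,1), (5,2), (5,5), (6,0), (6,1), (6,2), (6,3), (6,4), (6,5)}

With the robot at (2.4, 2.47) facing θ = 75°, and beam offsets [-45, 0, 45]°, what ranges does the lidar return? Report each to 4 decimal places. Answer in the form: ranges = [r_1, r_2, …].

ranges = [4.1569, 2.6192, 0.8000]

beam 1: φ=-45°, α=30°
  dir = (cos 30°, sin 30°) = (0.8660, 0.5000); from cell (2,2)
  next x-line at t=0.6928, next y-line at t=1.0600; Δt_x=1.1547, Δt_y=2.0000
    x: enter (3,2) at t=0.6928
    y: enter (3,3) at t=1.0600
    x: enter (4,3) at t=1.8475
    x: enter (5,3) at t=3.0022
    y: enter (5,4) at t=3.0600
    x: enter (6,4) at t=4.1569 ← occupied
  → r_1 = 4.1569
beam 2: φ=0°, α=75°
  dir = (cos 75°, sin 75°) = (0.2588, 0.9659); from cell (2,2)
  next x-line at t=2.3182, next y-line at t=0.5487; Δt_x=3.8637, Δt_y=1.0353
    y: enter (2,3) at t=0.5487
    y: enter (2,4) at t=1.5840
    x: enter (3,4) at t=2.3182
    y: enter (3,5) at t=2.6192 ← occupied
  → r_2 = 2.6192
beam 3: φ=45°, α=120°
  dir = (cos 120°, sin 120°) = (-0.5000, 0.8660); from cell (2,2)
  next x-line at t=0.8000, next y-line at t=0.6120; Δt_x=2.0000, Δt_y=1.1547
    y: enter (2,3) at t=0.6120
    x: enter (1,3) at t=0.8000 ← occupied
  → r_3 = 0.8000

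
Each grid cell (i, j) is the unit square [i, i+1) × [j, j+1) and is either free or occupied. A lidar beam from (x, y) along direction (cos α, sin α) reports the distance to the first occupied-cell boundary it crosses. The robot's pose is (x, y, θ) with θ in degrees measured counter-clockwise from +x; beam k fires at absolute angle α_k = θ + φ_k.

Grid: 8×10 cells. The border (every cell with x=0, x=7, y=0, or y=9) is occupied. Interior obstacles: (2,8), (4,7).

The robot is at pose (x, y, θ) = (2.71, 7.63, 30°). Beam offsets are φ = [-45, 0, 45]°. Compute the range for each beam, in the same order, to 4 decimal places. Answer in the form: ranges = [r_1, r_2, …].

beam 1: φ=-45°, α=345°
  dir = (cos 345°, sin 345°) = (0.9659, -0.2588); from cell (2,7)
  next x-line at t=0.3002, next y-line at t=2.4341; Δt_x=1.0353, Δt_y=3.8637
    x: enter (3,7) at t=0.3002
    x: enter (4,7) at t=1.3355 ← occupied
  → r_1 = 1.3355
beam 2: φ=0°, α=30°
  dir = (cos 30°, sin 30°) = (0.8660, 0.5000); from cell (2,7)
  next x-line at t=0.3349, next y-line at t=0.7400; Δt_x=1.1547, Δt_y=2.0000
    x: enter (3,7) at t=0.3349
    y: enter (3,8) at t=0.7400
    x: enter (4,8) at t=1.4896
    x: enter (5,8) at t=2.6443
    y: enter (5,9) at t=2.7400 ← occupied
  → r_2 = 2.7400
beam 3: φ=45°, α=75°
  dir = (cos 75°, sin 75°) = (0.2588, 0.9659); from cell (2,7)
  next x-line at t=1.1205, next y-line at t=0.3831; Δt_x=3.8637, Δt_y=1.0353
    y: enter (2,8) at t=0.3831 ← occupied
  → r_3 = 0.3831

ranges = [1.3355, 2.7400, 0.3831]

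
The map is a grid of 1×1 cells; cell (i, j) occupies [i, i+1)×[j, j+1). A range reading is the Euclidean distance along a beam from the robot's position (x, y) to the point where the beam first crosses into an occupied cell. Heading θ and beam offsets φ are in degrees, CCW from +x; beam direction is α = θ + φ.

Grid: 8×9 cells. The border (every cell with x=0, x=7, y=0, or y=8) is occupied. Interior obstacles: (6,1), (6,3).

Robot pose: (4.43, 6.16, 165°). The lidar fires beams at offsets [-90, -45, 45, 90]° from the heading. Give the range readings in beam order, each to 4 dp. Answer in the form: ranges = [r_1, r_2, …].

ranges = [1.9049, 2.1246, 3.9606, 5.3420]

beam 1: φ=-90°, α=75°
  d=(0.2588,0.9659)  start (4,6)  tX=2.2023 tY=0.8696  stride 1/|dx|=3.8637 1/|dy|=1.0353
    cross y-line → (4,7), t=0.8696
    cross y-line → (4,8), t=1.9049 (wall)
  → r_1 = 1.9049
beam 2: φ=-45°, α=120°
  d=(-0.5000,0.8660)  start (4,6)  tX=0.8600 tY=0.9699  stride 1/|dx|=2.0000 1/|dy|=1.1547
    cross x-line → (3,6), t=0.8600
    cross y-line → (3,7), t=0.9699
    cross y-line → (3,8), t=2.1246 (wall)
  → r_2 = 2.1246
beam 3: φ=45°, α=210°
  d=(-0.8660,-0.5000)  start (4,6)  tX=0.4965 tY=0.3200  stride 1/|dx|=1.1547 1/|dy|=2.0000
    cross y-line → (4,5), t=0.3200
    cross x-line → (3,5), t=0.4965
    cross x-line → (2,5), t=1.6512
    cross y-line → (2,4), t=2.3200
    cross x-line → (1,4), t=2.8059
    cross x-line → (0,4), t=3.9606 (wall)
  → r_3 = 3.9606
beam 4: φ=90°, α=255°
  d=(-0.2588,-0.9659)  start (4,6)  tX=1.6614 tY=0.1656  stride 1/|dx|=3.8637 1/|dy|=1.0353
    cross y-line → (4,5), t=0.1656
    cross y-line → (4,4), t=1.2009
    cross x-line → (3,4), t=1.6614
    cross y-line → (3,3), t=2.2362
    cross y-line → (3,2), t=3.2715
    cross y-line → (3,1), t=4.3067
    cross y-line → (3,0), t=5.3420 (wall)
  → r_4 = 5.3420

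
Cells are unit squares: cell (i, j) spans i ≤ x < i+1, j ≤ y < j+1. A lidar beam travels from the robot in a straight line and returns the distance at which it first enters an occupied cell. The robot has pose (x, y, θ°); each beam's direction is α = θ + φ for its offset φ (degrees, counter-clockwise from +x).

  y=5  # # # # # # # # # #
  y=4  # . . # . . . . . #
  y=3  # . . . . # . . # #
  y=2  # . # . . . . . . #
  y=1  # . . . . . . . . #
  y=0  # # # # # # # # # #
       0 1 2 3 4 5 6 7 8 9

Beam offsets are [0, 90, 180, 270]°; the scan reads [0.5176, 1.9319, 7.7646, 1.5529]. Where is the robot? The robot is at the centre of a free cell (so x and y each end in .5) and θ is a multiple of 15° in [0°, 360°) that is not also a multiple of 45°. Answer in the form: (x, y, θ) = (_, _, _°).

(x, y, θ) = (1.5, 3.5, 165°)

Candidates: 28 free-cell centres × 16 headings = 448 poses. Raycast each; keep the one whose scan matches to 4 dp.
  (2.5, 4.5, 165°): beam 1 = 1.5529 ≠ 0.5176 ✗
  (3.5, 1.5, 330°): beam 1 = 1.0000 ≠ 0.5176 ✗
  (2.5, 1.5, 240°): beam 1 = 0.5774 ≠ 0.5176 ✗
  …
  (1.5, 3.5, 165°): r_1=0.5176, r_2=1.9319, r_3=7.7646, r_4=1.5529 — all match ✓
Unique over the lattice → pose = (1.5, 3.5, 165°).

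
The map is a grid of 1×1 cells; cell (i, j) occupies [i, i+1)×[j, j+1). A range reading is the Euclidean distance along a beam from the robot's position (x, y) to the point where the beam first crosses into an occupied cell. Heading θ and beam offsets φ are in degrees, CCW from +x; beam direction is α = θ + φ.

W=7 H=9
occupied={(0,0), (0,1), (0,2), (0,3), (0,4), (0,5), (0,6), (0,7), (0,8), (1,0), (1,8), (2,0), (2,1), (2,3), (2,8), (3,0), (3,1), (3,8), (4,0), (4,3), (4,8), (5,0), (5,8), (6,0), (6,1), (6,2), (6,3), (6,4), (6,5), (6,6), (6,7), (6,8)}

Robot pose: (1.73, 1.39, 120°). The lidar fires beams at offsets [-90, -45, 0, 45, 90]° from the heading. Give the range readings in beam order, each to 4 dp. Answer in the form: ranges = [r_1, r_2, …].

beam 1: φ=-90°, α=30°
  d=(0.8660,0.5000)  start (1,1)  tX=0.3118 tY=1.2200  stride 1/|dx|=1.1547 1/|dy|=2.0000
    cross x-line → (2,1), t=0.3118 (wall)
  → r_1 = 0.3118
beam 2: φ=-45°, α=75°
  d=(0.2588,0.9659)  start (1,1)  tX=1.0432 tY=0.6315  stride 1/|dx|=3.8637 1/|dy|=1.0353
    cross y-line → (1,2), t=0.6315
    cross x-line → (2,2), t=1.0432
    cross y-line → (2,3), t=1.6668 (wall)
  → r_2 = 1.6668
beam 3: φ=0°, α=120°
  d=(-0.5000,0.8660)  start (1,1)  tX=1.4600 tY=0.7044  stride 1/|dx|=2.0000 1/|dy|=1.1547
    cross y-line → (1,2), t=0.7044
    cross x-line → (0,2), t=1.4600 (wall)
  → r_3 = 1.4600
beam 4: φ=45°, α=165°
  d=(-0.9659,0.2588)  start (1,1)  tX=0.7558 tY=2.3569  stride 1/|dx|=1.0353 1/|dy|=3.8637
    cross x-line → (0,1), t=0.7558 (wall)
  → r_4 = 0.7558
beam 5: φ=90°, α=210°
  d=(-0.8660,-0.5000)  start (1,1)  tX=0.8429 tY=0.7800  stride 1/|dx|=1.1547 1/|dy|=2.0000
    cross y-line → (1,0), t=0.7800 (wall)
  → r_5 = 0.7800

ranges = [0.3118, 1.6668, 1.4600, 0.7558, 0.7800]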